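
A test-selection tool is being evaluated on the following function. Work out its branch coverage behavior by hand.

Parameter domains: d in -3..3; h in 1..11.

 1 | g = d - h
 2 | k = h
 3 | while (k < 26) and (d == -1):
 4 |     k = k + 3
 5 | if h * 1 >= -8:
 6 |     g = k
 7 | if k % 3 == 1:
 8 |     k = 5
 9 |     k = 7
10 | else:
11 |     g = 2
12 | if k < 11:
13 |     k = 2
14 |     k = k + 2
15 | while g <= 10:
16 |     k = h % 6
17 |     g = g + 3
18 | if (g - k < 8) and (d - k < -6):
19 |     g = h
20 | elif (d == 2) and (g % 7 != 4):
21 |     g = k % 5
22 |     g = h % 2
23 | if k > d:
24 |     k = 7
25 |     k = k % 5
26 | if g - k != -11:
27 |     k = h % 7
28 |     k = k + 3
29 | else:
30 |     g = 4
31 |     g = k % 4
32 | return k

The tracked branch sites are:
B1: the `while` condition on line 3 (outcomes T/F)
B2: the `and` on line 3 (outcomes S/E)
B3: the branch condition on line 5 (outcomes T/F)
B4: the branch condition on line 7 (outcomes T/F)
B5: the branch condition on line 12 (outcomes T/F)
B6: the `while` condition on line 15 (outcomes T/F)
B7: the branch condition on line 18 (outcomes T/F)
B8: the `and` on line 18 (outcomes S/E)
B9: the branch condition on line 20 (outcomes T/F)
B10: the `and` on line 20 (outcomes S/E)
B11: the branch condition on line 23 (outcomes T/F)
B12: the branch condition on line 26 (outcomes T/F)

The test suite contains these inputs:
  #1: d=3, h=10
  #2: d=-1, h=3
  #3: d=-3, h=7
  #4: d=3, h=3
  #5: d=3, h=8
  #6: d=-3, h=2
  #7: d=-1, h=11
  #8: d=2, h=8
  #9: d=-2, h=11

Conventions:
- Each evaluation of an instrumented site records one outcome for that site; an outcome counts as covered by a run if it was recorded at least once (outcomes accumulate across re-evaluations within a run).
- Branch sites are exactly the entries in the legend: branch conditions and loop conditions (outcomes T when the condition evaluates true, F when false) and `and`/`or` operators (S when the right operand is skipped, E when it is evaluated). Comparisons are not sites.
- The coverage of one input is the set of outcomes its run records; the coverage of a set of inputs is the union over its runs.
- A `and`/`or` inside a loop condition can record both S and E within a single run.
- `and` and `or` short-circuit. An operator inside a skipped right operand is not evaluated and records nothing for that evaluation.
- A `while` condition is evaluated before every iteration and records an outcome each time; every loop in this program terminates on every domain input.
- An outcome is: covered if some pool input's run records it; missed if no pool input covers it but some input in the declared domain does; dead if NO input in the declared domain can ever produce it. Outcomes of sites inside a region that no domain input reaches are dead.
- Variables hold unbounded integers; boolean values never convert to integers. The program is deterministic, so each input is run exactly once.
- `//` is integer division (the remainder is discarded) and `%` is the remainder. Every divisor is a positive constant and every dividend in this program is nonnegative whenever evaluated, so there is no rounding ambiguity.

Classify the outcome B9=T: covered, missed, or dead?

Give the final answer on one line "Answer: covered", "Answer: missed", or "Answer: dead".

no pool input records B9=T
but domain input (d=2, h=1) does record it -> reachable, so missed

Answer: missed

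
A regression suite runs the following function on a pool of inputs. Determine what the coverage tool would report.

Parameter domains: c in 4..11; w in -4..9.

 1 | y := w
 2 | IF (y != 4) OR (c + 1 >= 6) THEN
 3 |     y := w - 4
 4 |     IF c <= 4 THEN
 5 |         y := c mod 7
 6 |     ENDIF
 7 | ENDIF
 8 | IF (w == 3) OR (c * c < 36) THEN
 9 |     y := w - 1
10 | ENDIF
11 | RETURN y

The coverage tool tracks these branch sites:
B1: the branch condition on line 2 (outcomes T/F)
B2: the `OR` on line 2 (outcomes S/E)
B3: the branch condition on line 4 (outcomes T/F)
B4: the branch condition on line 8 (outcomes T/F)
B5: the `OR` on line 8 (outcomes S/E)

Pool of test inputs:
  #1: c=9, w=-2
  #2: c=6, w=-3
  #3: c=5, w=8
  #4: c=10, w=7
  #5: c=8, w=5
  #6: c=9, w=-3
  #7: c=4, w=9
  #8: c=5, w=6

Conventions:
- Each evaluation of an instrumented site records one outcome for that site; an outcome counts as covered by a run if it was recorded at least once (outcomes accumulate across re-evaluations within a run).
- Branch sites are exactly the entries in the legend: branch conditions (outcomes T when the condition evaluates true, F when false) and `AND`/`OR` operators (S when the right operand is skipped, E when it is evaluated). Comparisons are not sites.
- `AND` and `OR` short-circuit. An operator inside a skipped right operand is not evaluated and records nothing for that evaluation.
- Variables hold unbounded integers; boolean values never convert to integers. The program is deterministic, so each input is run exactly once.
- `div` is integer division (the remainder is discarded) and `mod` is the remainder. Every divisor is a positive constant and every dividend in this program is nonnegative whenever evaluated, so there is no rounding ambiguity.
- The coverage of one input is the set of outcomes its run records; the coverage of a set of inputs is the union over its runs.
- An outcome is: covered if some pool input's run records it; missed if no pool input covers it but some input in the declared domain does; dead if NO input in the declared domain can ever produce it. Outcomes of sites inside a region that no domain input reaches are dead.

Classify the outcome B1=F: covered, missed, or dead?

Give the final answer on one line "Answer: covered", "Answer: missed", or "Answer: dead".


no pool input records B1=F
but domain input (c=4, w=4) does record it -> reachable, so missed
Answer: missed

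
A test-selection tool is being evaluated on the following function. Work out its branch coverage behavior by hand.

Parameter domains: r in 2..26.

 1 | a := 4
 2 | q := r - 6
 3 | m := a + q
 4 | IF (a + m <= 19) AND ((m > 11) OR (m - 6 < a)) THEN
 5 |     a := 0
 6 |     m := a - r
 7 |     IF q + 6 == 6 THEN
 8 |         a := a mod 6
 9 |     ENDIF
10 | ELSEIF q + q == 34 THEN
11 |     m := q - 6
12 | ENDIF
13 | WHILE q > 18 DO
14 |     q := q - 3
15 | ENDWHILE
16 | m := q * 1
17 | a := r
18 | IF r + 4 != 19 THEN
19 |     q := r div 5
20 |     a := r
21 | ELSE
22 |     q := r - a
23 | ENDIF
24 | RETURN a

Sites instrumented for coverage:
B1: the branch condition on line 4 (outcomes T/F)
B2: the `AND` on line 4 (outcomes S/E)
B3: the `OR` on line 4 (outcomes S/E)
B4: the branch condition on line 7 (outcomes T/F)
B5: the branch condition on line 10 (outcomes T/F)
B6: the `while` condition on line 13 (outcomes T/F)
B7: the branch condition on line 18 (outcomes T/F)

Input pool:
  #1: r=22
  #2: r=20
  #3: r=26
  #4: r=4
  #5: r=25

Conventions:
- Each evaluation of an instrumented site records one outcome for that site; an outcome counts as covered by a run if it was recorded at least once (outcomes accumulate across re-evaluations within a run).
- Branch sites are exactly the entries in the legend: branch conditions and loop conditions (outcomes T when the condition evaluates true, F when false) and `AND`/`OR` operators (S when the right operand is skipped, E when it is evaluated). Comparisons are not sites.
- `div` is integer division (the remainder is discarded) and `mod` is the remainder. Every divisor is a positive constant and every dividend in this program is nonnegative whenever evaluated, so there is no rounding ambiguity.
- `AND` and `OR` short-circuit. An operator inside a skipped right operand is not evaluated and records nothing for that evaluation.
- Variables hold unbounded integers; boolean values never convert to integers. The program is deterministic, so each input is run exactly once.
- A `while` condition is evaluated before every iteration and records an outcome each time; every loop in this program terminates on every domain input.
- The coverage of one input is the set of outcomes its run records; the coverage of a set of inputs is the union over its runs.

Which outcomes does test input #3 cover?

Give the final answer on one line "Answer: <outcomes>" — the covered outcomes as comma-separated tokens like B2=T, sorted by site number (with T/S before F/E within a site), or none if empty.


Event log for input #3 (r=26):
  B2->S, B1->F, B5->F, B6->T, B6->F, B7->T
as a set, this run covers: B1=F, B2=S, B5=F, B6=T, B6=F, B7=T
Answer: B1=F, B2=S, B5=F, B6=T, B6=F, B7=T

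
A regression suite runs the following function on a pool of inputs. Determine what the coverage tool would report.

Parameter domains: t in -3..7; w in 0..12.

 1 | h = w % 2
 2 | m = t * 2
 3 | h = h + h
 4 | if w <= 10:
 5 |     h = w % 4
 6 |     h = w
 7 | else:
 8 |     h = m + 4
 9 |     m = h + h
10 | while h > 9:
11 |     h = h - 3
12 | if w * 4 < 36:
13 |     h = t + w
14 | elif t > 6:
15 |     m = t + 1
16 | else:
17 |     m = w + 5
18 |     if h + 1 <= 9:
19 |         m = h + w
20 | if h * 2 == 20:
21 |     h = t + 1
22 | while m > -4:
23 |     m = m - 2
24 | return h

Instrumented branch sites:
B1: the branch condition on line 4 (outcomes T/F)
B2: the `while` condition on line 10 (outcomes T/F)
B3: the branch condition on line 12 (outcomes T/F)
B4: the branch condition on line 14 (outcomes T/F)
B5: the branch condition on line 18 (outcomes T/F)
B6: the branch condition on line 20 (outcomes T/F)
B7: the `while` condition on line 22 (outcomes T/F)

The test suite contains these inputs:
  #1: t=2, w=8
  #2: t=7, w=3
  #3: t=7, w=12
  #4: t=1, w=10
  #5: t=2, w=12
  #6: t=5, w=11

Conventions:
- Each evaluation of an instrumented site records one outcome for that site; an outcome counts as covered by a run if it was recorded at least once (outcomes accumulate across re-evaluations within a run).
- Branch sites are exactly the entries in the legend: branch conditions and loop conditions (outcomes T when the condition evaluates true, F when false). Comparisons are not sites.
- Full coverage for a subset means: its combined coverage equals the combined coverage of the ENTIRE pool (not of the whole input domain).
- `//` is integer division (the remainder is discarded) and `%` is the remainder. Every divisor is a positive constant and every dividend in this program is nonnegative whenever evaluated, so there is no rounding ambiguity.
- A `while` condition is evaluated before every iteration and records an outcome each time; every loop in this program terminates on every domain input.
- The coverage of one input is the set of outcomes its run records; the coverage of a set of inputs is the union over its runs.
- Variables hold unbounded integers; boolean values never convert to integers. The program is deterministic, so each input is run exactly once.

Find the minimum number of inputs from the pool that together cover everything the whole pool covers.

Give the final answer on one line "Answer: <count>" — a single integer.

#1 (t=2, w=8) -> B1->T, B2->F, B3->T, B6->T, B7->T, B7->T, B7->T, B7->T, B7->F; covered: B1=T, B2=F, B3=T, B6=T, B7=T, B7=F
#2 (t=7, w=3) -> B1->T, B2->F, B3->T, B6->T, B7->T, B7->T, B7->T, B7->T, B7->T, B7->T, B7->T, B7->T, B7->T, B7->F; covered: B1=T, B2=F, B3=T, B6=T, B7=T, B7=F
#3 (t=7, w=12) -> B1->F, B2->T, B2->T, B2->T, B2->F, B3->F, B4->T, B6->F, B7->T, B7->T, B7->T, B7->T, B7->T, B7->T, ...; covered: B1=F, B2=T, B2=F, B3=F, B4=T, B6=F, B7=T, B7=F
#4 (t=1, w=10) -> B1->T, B2->T, B2->F, B3->F, B4->F, B5->T, B6->F, B7->T, B7->T, B7->T, B7->T, B7->T, B7->T, B7->T, ...; covered: B1=T, B2=T, B2=F, B3=F, B4=F, B5=T, B6=F, B7=T, B7=F
#5 (t=2, w=12) -> B1->F, B2->F, B3->F, B4->F, B5->T, B6->F, B7->T, B7->T, B7->T, B7->T, B7->T, B7->T, B7->T, B7->T, ...; covered: B1=F, B2=F, B3=F, B4=F, B5=T, B6=F, B7=T, B7=F
#6 (t=5, w=11) -> B1->F, B2->T, B2->T, B2->F, B3->F, B4->F, B5->T, B6->F, B7->T, B7->T, B7->T, B7->T, B7->T, B7->T, ...; covered: B1=F, B2=T, B2=F, B3=F, B4=F, B5=T, B6=F, B7=T, B7=F
the full pool covers 13 outcomes: B1=T, B1=F, B2=T, B2=F, B3=T, B3=F, B4=T, B4=F, B5=T, B6=T, B6=F, B7=T, B7=F
no size-1 subset reaches all 13 outcomes (best union: 9/13)
no size-2 subset reaches all 13 outcomes (best union: 12/13)
the canonical winner is {1, 3, 4}: size 3, full 13-outcome coverage, earliest index list among size-3 covers

Answer: 3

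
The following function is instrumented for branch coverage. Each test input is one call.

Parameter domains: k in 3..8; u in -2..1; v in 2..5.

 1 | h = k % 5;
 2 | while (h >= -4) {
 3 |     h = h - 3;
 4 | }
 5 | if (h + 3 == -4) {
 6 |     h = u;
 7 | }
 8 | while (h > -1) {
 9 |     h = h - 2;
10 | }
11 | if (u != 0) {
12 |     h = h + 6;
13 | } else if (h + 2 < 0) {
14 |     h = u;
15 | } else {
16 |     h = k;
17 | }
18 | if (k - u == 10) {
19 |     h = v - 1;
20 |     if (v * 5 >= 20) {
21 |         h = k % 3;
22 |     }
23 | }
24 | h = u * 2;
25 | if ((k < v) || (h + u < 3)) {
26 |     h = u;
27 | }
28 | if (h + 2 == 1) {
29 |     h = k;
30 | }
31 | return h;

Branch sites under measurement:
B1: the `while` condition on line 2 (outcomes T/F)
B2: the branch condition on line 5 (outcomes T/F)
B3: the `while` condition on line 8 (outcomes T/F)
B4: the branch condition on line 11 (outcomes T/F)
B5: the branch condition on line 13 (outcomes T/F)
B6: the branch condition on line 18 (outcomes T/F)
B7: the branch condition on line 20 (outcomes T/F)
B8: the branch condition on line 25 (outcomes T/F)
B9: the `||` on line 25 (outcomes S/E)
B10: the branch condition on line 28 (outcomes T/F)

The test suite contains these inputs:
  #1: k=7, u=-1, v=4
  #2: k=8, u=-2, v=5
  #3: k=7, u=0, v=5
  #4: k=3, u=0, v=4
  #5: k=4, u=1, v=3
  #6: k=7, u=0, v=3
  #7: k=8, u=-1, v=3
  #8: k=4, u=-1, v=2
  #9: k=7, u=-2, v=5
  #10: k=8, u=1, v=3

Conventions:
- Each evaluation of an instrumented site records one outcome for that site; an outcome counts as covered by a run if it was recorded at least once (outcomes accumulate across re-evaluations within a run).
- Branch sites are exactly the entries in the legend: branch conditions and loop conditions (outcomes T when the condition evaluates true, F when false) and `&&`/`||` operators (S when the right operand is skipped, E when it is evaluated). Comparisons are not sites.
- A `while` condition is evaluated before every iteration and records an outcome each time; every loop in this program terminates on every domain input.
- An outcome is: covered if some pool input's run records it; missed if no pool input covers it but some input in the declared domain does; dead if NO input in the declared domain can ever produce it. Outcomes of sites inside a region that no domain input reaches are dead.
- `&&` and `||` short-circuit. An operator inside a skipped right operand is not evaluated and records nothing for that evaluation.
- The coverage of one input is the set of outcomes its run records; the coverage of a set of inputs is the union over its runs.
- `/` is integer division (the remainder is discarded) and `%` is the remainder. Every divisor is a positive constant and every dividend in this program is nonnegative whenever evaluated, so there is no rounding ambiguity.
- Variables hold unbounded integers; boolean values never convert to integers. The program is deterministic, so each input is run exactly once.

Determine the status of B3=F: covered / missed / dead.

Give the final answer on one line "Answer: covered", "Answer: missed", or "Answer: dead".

B3=F is recorded by pool input(s) 1, 2, 3, 4, 5, 6, 7, 8, 9, 10 -> covered

Answer: covered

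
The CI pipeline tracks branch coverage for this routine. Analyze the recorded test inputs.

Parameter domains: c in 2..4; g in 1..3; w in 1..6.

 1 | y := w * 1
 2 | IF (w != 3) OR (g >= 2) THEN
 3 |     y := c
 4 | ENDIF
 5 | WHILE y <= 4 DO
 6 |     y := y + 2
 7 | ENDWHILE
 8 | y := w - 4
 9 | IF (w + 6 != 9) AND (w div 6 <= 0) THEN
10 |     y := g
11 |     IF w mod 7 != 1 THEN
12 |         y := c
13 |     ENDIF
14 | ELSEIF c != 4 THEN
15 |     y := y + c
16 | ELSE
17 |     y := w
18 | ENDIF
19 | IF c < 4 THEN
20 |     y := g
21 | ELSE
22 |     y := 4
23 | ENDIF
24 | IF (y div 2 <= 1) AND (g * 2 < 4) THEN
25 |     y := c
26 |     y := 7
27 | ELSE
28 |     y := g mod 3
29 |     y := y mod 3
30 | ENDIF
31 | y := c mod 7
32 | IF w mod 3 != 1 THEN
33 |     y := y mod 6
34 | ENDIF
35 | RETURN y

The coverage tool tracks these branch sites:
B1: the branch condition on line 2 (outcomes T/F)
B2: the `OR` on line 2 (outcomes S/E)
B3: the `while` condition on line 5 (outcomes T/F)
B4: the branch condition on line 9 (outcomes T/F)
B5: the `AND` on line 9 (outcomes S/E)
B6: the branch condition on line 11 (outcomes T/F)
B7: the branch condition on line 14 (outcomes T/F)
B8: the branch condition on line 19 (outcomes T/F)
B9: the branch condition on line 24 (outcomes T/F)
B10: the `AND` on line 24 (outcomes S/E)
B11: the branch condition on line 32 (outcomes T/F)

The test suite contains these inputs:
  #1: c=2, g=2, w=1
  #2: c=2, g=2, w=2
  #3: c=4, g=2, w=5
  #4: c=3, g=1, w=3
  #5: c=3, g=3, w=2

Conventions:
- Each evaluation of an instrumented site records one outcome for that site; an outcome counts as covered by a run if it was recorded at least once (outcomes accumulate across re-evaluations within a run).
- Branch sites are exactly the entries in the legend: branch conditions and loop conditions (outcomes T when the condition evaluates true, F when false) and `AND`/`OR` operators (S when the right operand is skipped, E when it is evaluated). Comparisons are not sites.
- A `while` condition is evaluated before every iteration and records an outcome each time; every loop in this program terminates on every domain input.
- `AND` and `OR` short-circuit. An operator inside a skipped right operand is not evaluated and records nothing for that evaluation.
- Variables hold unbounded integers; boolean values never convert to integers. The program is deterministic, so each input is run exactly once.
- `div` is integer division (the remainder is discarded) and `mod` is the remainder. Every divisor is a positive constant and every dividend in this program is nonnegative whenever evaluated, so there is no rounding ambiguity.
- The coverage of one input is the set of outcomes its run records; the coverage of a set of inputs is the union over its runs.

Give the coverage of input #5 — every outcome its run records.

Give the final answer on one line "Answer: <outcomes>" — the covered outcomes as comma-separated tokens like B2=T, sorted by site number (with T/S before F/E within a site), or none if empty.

Event log for input #5 (c=3, g=3, w=2):
  B2->S, B1->T, B3->T, B3->F, B5->E, B4->T, B6->T, B8->T, B10->E, B9->F
  B11->T
collecting distinct outcomes: B1=T, B2=S, B3=T, B3=F, B4=T, B5=E, B6=T, B8=T, B9=F, B10=E, B11=T

Answer: B1=T, B2=S, B3=T, B3=F, B4=T, B5=E, B6=T, B8=T, B9=F, B10=E, B11=T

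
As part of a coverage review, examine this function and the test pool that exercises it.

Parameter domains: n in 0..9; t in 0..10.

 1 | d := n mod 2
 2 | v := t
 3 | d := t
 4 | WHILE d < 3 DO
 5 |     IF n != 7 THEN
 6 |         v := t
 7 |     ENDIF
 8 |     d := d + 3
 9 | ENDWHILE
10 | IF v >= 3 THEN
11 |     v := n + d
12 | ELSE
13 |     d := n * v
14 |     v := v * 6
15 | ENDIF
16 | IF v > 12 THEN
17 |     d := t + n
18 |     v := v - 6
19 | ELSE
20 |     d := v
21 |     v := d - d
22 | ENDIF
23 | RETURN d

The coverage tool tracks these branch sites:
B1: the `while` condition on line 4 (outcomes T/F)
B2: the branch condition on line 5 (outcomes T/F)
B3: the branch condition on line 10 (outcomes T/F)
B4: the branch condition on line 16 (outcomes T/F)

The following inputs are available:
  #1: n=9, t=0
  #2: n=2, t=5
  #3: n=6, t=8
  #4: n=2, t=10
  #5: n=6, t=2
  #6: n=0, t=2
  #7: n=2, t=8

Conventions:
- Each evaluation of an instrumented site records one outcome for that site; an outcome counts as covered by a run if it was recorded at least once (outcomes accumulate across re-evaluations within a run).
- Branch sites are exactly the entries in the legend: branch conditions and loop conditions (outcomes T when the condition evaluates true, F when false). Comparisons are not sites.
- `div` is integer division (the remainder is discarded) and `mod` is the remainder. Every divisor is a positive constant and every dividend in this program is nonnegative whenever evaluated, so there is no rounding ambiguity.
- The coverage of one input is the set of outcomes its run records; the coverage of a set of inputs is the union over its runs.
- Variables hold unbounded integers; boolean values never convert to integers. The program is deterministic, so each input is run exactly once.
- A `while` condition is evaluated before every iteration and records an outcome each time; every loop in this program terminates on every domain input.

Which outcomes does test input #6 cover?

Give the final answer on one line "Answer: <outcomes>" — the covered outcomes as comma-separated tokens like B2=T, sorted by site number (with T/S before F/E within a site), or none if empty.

Tracing the run of input #6 (n=0, t=2):
  B1->T, B2->T, B1->F, B3->F, B4->F
distinct outcomes covered: B1=T, B1=F, B2=T, B3=F, B4=F

Answer: B1=T, B1=F, B2=T, B3=F, B4=F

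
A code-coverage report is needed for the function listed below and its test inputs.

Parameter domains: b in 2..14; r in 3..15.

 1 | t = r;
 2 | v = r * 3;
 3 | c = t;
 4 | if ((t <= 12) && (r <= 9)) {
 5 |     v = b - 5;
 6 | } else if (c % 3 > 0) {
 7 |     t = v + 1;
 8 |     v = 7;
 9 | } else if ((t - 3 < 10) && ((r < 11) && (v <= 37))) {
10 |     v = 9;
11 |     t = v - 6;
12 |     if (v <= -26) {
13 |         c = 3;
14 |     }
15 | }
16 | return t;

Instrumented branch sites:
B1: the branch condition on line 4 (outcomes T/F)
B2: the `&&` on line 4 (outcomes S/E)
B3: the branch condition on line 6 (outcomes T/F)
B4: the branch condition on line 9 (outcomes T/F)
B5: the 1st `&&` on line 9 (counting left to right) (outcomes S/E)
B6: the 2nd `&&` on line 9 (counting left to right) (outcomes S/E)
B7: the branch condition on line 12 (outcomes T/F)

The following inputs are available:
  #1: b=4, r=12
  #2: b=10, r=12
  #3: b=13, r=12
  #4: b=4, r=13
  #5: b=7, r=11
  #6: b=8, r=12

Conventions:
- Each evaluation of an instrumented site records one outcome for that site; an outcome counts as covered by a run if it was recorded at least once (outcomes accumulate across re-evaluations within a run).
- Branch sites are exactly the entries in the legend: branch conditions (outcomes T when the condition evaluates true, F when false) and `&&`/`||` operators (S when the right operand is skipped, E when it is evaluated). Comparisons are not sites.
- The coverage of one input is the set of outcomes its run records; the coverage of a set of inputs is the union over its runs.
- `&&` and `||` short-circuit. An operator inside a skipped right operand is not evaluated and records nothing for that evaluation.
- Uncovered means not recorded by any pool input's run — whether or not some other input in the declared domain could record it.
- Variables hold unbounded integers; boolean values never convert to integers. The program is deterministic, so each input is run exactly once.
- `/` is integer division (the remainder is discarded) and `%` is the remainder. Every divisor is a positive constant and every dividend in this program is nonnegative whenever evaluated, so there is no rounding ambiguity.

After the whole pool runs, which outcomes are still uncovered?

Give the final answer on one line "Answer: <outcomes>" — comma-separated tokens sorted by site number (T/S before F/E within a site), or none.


#1 (b=4, r=12) -> B2->E, B1->F, B3->F, B5->E, B6->S, B4->F; covered: B1=F, B2=E, B3=F, B4=F, B5=E, B6=S
#2 (b=10, r=12) -> B2->E, B1->F, B3->F, B5->E, B6->S, B4->F; covered: B1=F, B2=E, B3=F, B4=F, B5=E, B6=S
#3 (b=13, r=12) -> B2->E, B1->F, B3->F, B5->E, B6->S, B4->F; covered: B1=F, B2=E, B3=F, B4=F, B5=E, B6=S
#4 (b=4, r=13) -> B2->S, B1->F, B3->T; covered: B1=F, B2=S, B3=T
#5 (b=7, r=11) -> B2->E, B1->F, B3->T; covered: B1=F, B2=E, B3=T
#6 (b=8, r=12) -> B2->E, B1->F, B3->F, B5->E, B6->S, B4->F; covered: B1=F, B2=E, B3=F, B4=F, B5=E, B6=S
union over the pool: B1=F, B2=S, B2=E, B3=T, B3=F, B4=F, B5=E, B6=S
uncovered (6 of 14): B1=T, B4=T, B5=S, B6=E, B7=T, B7=F
Answer: B1=T, B4=T, B5=S, B6=E, B7=T, B7=F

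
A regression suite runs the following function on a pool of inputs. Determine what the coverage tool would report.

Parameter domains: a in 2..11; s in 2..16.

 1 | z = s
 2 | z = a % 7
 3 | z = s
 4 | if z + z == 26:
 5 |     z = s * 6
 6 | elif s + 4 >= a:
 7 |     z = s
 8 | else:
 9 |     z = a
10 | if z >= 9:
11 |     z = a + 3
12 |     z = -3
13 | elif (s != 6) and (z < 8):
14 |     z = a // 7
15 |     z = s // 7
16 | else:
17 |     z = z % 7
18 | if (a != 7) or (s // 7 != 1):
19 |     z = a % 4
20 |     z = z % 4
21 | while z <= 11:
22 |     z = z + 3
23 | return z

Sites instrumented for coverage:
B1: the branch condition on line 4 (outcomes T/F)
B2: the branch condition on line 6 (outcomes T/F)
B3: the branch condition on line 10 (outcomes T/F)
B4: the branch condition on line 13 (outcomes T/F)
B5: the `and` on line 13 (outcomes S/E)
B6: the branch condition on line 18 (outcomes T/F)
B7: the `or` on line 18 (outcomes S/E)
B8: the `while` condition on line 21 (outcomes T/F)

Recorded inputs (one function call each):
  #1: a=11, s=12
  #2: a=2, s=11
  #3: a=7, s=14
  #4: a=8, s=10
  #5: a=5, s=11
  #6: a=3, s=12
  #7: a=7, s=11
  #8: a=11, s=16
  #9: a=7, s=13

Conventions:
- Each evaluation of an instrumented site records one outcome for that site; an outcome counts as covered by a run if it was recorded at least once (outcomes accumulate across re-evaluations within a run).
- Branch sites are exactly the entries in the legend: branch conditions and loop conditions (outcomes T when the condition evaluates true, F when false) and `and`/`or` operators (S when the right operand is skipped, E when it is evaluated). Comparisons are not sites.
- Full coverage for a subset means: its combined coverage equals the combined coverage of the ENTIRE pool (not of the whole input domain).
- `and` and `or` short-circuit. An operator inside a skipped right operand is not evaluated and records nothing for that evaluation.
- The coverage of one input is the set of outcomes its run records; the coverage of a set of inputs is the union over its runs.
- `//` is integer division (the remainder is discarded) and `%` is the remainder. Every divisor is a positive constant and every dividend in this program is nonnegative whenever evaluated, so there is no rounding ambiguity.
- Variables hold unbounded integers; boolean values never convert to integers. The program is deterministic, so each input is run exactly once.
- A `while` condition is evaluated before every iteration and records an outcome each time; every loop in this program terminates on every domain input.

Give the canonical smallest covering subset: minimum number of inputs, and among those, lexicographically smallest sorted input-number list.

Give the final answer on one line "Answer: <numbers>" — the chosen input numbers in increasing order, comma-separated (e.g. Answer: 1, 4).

input #1 (a=11, s=12): covers B1=F, B2=T, B3=T, B6=T, B7=S, B8=T, B8=F
input #2 (a=2, s=11): covers B1=F, B2=T, B3=T, B6=T, B7=S, B8=T, B8=F
input #3 (a=7, s=14): covers B1=F, B2=T, B3=T, B6=T, B7=E, B8=T, B8=F
input #4 (a=8, s=10): covers B1=F, B2=T, B3=T, B6=T, B7=S, B8=T, B8=F
input #5 (a=5, s=11): covers B1=F, B2=T, B3=T, B6=T, B7=S, B8=T, B8=F
input #6 (a=3, s=12): covers B1=F, B2=T, B3=T, B6=T, B7=S, B8=T, B8=F
input #7 (a=7, s=11): covers B1=F, B2=T, B3=T, B6=F, B7=E, B8=T, B8=F
input #8 (a=11, s=16): covers B1=F, B2=T, B3=T, B6=T, B7=S, B8=T, B8=F
input #9 (a=7, s=13): covers B1=T, B3=T, B6=F, B7=E, B8=T, B8=F
pool-wide coverage (10 outcomes): B1=T, B1=F, B2=T, B3=T, B6=T, B6=F, B7=S, B7=E, B8=T, B8=F
no size-1 subset reaches all 10 outcomes (best union: 7/10)
at size 2, {1, 9} reaches all 10 outcomes; every lexicographically earlier size-2 subset fails

Answer: 1, 9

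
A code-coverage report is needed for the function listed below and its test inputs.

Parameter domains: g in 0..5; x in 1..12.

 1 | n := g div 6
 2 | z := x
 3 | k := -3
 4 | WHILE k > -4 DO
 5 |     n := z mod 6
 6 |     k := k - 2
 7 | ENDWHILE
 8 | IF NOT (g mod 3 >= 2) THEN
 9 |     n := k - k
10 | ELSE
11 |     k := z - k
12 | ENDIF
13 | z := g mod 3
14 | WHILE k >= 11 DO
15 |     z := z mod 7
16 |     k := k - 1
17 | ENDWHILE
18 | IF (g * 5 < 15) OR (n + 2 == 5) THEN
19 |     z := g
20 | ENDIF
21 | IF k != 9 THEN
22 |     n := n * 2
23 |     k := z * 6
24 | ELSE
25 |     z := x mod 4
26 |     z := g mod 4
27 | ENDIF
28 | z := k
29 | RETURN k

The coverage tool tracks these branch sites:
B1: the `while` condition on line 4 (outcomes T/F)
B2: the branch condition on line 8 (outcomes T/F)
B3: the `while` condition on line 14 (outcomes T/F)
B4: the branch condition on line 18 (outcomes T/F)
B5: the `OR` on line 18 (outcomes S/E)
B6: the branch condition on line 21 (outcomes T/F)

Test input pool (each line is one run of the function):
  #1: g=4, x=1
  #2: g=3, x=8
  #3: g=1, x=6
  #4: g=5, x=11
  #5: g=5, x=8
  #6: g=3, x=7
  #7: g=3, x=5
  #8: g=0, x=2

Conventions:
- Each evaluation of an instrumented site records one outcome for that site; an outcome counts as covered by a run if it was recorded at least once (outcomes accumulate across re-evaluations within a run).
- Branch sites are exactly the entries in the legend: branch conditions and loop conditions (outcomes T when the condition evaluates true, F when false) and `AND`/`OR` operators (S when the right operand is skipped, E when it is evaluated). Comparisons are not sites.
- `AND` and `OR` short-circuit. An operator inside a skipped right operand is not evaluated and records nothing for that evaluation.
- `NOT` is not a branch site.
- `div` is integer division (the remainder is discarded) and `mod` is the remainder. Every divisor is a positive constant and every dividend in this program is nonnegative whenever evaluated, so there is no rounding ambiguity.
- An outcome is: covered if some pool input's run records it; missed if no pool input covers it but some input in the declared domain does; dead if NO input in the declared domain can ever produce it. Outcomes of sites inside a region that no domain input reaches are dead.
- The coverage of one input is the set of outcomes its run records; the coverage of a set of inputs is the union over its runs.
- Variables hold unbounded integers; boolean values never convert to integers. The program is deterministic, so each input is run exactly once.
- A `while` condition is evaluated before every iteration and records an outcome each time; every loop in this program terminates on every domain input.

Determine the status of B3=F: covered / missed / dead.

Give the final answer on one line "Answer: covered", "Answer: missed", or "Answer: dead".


B3=F is recorded by pool input(s) 1, 2, 3, 4, 5, 6, 7, 8 -> covered
Answer: covered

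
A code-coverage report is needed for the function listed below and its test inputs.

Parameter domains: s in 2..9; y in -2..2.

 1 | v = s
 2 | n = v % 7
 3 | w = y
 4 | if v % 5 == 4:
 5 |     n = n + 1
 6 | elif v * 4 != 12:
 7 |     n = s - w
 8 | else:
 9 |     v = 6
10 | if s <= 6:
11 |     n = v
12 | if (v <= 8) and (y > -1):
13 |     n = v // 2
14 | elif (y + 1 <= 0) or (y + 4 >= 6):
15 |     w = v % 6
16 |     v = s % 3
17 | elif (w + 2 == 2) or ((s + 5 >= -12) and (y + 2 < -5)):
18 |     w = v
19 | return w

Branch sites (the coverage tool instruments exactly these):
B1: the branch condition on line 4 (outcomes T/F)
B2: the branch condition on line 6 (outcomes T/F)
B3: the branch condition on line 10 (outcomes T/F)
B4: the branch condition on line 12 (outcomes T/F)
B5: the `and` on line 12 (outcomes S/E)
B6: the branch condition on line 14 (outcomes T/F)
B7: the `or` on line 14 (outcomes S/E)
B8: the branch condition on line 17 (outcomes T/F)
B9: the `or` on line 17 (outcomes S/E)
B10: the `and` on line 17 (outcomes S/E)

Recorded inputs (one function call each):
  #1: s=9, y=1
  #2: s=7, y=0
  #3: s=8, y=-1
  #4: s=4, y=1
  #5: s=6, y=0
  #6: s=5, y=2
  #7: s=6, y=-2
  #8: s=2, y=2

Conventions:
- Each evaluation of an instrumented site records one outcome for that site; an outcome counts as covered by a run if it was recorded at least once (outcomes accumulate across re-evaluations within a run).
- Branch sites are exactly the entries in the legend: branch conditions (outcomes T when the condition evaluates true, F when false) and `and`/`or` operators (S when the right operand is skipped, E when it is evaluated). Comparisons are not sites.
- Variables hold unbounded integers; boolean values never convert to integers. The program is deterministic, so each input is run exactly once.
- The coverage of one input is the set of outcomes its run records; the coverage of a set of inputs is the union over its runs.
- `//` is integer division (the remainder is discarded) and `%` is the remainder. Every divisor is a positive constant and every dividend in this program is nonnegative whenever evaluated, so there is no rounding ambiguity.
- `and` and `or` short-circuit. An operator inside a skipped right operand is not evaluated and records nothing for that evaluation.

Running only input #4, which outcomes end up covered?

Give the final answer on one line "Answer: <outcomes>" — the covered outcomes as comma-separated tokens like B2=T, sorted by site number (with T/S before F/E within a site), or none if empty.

Simulating input #4 (s=4, y=1) step by step:
  B1->T, B3->T, B5->E, B4->T
collecting distinct outcomes: B1=T, B3=T, B4=T, B5=E

Answer: B1=T, B3=T, B4=T, B5=E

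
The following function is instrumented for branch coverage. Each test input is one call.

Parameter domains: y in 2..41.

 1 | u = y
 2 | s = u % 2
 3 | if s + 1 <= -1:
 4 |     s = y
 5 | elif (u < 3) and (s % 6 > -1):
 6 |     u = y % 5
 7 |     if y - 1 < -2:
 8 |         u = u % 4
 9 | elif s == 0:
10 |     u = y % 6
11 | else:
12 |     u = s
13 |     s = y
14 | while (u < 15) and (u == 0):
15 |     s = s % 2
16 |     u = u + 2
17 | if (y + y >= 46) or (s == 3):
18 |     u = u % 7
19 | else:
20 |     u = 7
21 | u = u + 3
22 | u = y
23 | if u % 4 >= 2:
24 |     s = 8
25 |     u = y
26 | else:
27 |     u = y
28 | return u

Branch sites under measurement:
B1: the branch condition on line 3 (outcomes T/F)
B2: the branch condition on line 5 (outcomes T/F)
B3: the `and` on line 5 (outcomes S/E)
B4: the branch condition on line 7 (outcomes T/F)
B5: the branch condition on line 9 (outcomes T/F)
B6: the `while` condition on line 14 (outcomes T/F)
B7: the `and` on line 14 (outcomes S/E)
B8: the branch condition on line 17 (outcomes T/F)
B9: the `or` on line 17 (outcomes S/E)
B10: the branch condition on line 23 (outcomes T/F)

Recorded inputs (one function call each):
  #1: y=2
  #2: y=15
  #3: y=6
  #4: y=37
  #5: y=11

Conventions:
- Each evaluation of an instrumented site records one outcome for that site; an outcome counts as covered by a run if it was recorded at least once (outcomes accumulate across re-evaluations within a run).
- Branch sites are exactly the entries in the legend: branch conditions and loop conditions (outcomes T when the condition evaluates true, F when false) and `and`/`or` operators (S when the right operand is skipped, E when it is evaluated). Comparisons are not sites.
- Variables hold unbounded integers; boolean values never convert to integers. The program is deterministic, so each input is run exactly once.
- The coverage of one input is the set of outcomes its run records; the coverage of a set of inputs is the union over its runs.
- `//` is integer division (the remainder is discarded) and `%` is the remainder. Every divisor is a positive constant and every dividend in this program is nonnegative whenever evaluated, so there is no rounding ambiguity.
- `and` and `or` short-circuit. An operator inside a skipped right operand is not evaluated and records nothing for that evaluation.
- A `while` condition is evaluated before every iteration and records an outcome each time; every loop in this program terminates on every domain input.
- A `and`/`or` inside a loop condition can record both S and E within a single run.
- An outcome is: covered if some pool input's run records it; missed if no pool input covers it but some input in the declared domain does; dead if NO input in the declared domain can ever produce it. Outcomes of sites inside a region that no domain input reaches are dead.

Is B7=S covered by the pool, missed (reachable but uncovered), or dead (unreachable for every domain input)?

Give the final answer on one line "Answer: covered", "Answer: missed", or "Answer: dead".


no pool input records B7=S
checking all 40 inputs in the declared domain: B7=S is never recorded -> dead
Answer: dead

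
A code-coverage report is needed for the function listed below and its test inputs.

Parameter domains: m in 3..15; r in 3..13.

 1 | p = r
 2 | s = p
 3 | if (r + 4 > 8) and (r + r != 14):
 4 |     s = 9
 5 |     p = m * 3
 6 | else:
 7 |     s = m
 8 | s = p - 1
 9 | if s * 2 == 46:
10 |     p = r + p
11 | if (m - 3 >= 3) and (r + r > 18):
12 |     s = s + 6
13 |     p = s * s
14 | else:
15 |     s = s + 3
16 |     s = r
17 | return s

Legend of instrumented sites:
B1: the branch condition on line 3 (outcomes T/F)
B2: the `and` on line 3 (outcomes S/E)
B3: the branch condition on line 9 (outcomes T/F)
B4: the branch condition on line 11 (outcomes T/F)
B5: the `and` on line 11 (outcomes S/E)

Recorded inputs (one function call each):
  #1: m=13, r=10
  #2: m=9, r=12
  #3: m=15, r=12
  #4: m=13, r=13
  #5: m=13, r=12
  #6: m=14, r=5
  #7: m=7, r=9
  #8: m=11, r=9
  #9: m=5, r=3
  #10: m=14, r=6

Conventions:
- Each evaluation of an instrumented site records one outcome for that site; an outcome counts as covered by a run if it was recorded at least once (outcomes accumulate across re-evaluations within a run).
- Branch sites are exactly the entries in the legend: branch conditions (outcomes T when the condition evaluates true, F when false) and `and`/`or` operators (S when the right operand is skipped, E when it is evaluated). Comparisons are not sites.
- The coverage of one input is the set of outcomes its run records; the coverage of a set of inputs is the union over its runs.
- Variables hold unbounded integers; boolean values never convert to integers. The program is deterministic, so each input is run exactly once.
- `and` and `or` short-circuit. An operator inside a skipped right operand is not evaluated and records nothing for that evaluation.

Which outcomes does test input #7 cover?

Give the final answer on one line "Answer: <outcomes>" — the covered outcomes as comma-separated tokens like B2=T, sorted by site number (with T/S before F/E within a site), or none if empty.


Tracing the run of input #7 (m=7, r=9):
  B2->E, B1->T, B3->F, B5->E, B4->F
deduplicating events, the covered set is: B1=T, B2=E, B3=F, B4=F, B5=E
Answer: B1=T, B2=E, B3=F, B4=F, B5=E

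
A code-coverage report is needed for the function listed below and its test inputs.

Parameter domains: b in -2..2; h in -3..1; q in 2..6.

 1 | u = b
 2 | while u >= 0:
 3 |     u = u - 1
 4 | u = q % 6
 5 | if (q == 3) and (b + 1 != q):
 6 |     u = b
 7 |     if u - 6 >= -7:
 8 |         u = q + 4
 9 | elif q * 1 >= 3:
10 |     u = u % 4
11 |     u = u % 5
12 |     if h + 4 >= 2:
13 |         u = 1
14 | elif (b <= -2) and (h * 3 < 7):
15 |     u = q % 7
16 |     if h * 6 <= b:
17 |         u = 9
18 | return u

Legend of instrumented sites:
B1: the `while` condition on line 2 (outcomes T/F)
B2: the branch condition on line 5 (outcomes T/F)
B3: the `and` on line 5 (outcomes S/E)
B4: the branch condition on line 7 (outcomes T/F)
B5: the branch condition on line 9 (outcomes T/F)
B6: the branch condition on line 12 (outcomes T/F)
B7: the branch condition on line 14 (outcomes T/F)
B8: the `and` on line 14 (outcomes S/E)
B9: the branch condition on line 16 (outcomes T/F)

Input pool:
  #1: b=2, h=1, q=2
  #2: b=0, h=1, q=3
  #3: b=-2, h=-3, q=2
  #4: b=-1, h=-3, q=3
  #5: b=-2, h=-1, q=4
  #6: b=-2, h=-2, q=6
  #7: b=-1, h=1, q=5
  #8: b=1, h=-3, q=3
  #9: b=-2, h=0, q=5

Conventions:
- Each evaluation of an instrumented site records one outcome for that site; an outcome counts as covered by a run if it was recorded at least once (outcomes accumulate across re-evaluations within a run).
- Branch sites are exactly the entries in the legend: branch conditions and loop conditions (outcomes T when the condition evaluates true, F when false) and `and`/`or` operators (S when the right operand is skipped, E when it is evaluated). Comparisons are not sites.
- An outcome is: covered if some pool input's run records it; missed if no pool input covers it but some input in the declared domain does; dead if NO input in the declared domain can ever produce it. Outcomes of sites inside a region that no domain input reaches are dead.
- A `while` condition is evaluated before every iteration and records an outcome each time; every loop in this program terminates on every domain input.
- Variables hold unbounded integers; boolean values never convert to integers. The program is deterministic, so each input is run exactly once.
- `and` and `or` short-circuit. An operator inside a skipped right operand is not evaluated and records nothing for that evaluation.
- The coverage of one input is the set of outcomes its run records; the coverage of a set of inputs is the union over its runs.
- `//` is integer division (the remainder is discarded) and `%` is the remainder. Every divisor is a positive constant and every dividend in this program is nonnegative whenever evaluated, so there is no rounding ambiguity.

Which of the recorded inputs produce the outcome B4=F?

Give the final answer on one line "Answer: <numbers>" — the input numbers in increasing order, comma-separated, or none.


input #1 (b=2, h=1, q=2): does not record B4=F
input #2 (b=0, h=1, q=3): does not record B4=F
input #3 (b=-2, h=-3, q=2): does not record B4=F
input #4 (b=-1, h=-3, q=3): does not record B4=F
input #5 (b=-2, h=-1, q=4): does not record B4=F
input #6 (b=-2, h=-2, q=6): does not record B4=F
input #7 (b=-1, h=1, q=5): does not record B4=F
input #8 (b=1, h=-3, q=3): does not record B4=F
input #9 (b=-2, h=0, q=5): does not record B4=F
Answer: none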